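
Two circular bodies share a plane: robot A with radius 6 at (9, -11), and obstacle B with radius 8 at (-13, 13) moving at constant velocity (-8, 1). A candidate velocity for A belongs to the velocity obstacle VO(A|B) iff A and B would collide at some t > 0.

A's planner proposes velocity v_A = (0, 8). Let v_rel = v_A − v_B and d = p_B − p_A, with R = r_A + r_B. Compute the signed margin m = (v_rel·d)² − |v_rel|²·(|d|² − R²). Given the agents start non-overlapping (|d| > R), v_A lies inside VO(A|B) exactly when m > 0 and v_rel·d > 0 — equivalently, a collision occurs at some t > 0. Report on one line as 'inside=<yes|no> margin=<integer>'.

d = (-22, 24),  |d|² = 1060;  R = 6+8 = 14,  c = 1060−14² = 864
v_rel = (8, 7),  |v_rel|² = 113;  v_rel·d = (8)·(-22) + (7)·(24) = -8
113·t² + 16·t + 864 = 0  ⇒  m = (-8)² − 113·864 = -97568
m = -97568 < 0,  v_rel·d = -8 < 0  ⇒  outside

inside=no margin=-97568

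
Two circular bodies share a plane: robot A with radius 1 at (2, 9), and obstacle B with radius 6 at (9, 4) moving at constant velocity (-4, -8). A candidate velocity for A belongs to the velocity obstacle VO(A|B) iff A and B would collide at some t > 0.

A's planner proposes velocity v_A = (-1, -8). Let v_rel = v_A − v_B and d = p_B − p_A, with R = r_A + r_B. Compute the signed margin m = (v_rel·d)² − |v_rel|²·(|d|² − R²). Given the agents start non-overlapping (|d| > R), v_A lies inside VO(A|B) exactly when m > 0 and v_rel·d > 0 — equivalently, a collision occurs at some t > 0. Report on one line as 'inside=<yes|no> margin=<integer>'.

d = (7, -5),  |d|² = 74;  R = 1+6 = 7,  c = 74−7² = 25
v_rel = (3, 0),  |v_rel|² = 9;  v_rel·d = (3)·(7) + (0)·(-5) = 21
9·t² − 42·t + 25 = 0  ⇒  m = 21² − 9·25 = 216
m = 216 > 0,  v_rel·d = 21 > 0  ⇒  inside

inside=yes margin=216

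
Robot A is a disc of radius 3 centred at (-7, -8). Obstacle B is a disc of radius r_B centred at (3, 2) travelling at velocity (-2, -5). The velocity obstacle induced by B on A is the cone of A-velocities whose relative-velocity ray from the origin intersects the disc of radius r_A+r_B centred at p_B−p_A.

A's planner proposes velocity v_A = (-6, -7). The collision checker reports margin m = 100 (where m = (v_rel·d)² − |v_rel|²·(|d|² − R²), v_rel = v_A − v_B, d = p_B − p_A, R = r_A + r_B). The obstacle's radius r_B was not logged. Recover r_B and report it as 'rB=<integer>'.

m = 100
d = (10, 10);  v_rel = (-4, -2),  |v_rel|² = 20
v_rel×d = (-4)·(10) − (-2)·(10) = -20
since m = R²·20 − (-20)²:  R² = (400 + 100) / 20 = 25
R = √25 = 5  ⇒  r_B = 5 − 3 = 2

rB=2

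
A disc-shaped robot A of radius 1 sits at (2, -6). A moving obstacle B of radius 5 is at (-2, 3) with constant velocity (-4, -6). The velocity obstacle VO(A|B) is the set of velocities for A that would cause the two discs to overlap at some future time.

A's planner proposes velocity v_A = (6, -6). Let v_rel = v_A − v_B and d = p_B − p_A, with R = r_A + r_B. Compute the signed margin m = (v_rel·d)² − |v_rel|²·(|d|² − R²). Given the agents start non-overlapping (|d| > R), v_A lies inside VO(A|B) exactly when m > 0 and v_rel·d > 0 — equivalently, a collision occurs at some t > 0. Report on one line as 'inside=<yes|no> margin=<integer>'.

d = (-4, 9),  |d|² = 97;  R = 1+5 = 6,  c = 97−6² = 61
v_rel = (10, 0),  |v_rel|² = 100;  v_rel·d = (10)·(-4) + (0)·(9) = -40
100·t² + 80·t + 61 = 0  ⇒  m = (-40)² − 100·61 = -4500
m = -4500 < 0,  v_rel·d = -40 < 0  ⇒  outside

inside=no margin=-4500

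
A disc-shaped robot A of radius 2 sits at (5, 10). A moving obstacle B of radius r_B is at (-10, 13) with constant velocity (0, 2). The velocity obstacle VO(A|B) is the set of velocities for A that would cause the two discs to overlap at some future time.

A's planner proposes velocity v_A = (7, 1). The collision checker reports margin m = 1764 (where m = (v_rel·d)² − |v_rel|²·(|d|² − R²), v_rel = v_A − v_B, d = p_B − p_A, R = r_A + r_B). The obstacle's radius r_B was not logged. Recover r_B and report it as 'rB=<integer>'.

m = 1764
d = (-15, 3);  v_rel = (7, -1),  |v_rel|² = 50
v_rel×d = (7)·(3) − (-1)·(-15) = 6
since m = R²·50 − 6²:  R² = (36 + 1764) / 50 = 36
R = √36 = 6  ⇒  r_B = 6 − 2 = 4

rB=4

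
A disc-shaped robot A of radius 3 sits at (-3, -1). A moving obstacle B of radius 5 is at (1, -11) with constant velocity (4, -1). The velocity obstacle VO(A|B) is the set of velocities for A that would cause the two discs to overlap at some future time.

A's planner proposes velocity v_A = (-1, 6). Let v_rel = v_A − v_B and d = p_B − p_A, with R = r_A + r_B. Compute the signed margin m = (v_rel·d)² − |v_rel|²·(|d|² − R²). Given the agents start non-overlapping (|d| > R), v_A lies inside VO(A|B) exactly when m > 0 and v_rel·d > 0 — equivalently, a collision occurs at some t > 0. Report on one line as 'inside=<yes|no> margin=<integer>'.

d = (4, -10),  |d|² = 116;  R = 3+5 = 8,  c = 116−8² = 52
v_rel = (-5, 7),  |v_rel|² = 74;  v_rel·d = (-5)·(4) + (7)·(-10) = -90
74·t² + 180·t + 52 = 0  ⇒  m = (-90)² − 74·52 = 4252
m = 4252 > 0,  v_rel·d = -90 < 0  ⇒  outside

inside=no margin=4252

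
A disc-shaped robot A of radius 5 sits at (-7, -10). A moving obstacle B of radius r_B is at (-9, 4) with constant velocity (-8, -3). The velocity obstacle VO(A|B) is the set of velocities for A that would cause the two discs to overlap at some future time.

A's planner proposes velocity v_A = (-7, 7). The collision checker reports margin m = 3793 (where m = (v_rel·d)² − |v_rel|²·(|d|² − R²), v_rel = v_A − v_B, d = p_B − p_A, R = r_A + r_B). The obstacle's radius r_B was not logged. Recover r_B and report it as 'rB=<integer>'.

m = 3793
d = (-2, 14);  v_rel = (1, 10),  |v_rel|² = 101
v_rel×d = (1)·(14) − (10)·(-2) = 34
since m = R²·101 − 34²:  R² = (1156 + 3793) / 101 = 49
R = √49 = 7  ⇒  r_B = 7 − 5 = 2

rB=2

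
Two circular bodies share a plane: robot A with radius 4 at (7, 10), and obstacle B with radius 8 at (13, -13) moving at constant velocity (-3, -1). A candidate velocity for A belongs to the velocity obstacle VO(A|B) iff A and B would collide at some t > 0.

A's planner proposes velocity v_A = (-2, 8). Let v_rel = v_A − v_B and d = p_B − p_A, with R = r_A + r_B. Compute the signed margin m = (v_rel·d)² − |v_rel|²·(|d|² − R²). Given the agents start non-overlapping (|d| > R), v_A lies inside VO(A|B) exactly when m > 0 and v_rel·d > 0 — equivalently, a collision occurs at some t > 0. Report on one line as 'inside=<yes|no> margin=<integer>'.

d = (6, -23),  |d|² = 565;  R = 4+8 = 12,  c = 565−12² = 421
v_rel = (1, 9),  |v_rel|² = 82;  v_rel·d = (1)·(6) + (9)·(-23) = -201
82·t² + 402·t + 421 = 0  ⇒  m = (-201)² − 82·421 = 5879
m = 5879 > 0,  v_rel·d = -201 < 0  ⇒  outside

inside=no margin=5879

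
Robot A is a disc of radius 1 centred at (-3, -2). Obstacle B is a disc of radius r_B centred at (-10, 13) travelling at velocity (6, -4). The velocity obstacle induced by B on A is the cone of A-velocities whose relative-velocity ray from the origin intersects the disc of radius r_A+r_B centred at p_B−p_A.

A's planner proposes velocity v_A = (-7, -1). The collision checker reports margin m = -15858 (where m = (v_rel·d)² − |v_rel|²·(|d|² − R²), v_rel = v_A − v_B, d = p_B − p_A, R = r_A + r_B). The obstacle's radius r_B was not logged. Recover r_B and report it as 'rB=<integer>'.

m = -15858
d = (-7, 15);  v_rel = (-13, 3),  |v_rel|² = 178
v_rel×d = (-13)·(15) − (3)·(-7) = -174
since m = R²·178 − (-174)²:  R² = (30276 + -15858) / 178 = 81
R = √81 = 9  ⇒  r_B = 9 − 1 = 8

rB=8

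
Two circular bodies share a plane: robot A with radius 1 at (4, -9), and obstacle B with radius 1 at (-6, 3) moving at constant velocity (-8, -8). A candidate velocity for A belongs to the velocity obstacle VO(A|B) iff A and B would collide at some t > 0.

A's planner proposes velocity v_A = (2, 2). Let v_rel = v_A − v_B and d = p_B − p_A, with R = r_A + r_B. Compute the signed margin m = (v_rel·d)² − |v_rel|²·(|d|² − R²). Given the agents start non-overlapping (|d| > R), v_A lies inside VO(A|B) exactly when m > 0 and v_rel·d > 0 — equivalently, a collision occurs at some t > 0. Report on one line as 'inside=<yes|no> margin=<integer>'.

d = (-10, 12),  |d|² = 244;  R = 1+1 = 2,  c = 244−2² = 240
v_rel = (10, 10),  |v_rel|² = 200;  v_rel·d = (10)·(-10) + (10)·(12) = 20
200·t² − 40·t + 240 = 0  ⇒  m = 20² − 200·240 = -47600
m = -47600 < 0,  v_rel·d = 20 > 0  ⇒  outside

inside=no margin=-47600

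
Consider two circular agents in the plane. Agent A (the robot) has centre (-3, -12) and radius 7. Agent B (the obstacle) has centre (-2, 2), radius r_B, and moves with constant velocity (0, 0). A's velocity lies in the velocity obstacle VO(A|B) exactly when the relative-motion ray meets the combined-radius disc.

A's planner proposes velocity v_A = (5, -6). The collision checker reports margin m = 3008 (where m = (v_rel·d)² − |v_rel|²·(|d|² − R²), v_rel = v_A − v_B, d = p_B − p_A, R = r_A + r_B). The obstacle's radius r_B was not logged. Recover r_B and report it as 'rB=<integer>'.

m = 3008
d = (1, 14);  v_rel = (5, -6),  |v_rel|² = 61
v_rel×d = (5)·(14) − (-6)·(1) = 76
since m = R²·61 − 76²:  R² = (5776 + 3008) / 61 = 144
R = √144 = 12  ⇒  r_B = 12 − 7 = 5

rB=5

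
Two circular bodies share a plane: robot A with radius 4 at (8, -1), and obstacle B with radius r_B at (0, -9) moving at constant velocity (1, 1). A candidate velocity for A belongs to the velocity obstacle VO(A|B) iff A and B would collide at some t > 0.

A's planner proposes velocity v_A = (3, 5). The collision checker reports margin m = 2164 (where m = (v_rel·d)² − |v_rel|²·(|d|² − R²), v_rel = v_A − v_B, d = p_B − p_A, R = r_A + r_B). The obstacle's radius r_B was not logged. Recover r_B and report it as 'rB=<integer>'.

m = 2164
d = (-8, -8);  v_rel = (2, 4),  |v_rel|² = 20
v_rel×d = (2)·(-8) − (4)·(-8) = 16
since m = R²·20 − 16²:  R² = (256 + 2164) / 20 = 121
R = √121 = 11  ⇒  r_B = 11 − 4 = 7

rB=7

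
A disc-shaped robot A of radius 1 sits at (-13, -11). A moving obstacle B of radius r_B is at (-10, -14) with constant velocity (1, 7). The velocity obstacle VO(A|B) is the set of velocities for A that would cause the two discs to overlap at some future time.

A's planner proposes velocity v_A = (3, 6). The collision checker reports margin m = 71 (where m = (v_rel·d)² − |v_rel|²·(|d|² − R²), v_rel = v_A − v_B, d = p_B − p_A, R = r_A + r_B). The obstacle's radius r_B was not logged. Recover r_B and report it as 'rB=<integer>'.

m = 71
d = (3, -3);  v_rel = (2, -1),  |v_rel|² = 5
v_rel×d = (2)·(-3) − (-1)·(3) = -3
since m = R²·5 − (-3)²:  R² = (9 + 71) / 5 = 16
R = √16 = 4  ⇒  r_B = 4 − 1 = 3

rB=3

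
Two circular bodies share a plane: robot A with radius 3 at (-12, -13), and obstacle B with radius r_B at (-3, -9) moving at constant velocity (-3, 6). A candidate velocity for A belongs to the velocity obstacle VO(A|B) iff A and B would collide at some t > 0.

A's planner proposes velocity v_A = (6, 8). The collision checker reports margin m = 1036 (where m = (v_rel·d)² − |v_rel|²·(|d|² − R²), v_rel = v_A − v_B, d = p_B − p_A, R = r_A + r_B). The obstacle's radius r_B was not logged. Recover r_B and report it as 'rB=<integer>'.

m = 1036
d = (9, 4);  v_rel = (9, 2),  |v_rel|² = 85
v_rel×d = (9)·(4) − (2)·(9) = 18
since m = R²·85 − 18²:  R² = (324 + 1036) / 85 = 16
R = √16 = 4  ⇒  r_B = 4 − 3 = 1

rB=1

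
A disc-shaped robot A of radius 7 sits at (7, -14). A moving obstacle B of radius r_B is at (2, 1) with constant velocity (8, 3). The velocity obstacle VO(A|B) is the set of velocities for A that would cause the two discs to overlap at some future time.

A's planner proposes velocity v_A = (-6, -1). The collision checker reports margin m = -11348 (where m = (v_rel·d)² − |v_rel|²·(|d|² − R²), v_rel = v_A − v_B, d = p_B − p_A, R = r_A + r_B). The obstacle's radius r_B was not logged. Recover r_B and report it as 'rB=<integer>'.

m = -11348
d = (-5, 15);  v_rel = (-14, -4),  |v_rel|² = 212
v_rel×d = (-14)·(15) − (-4)·(-5) = -230
since m = R²·212 − (-230)²:  R² = (52900 + -11348) / 212 = 196
R = √196 = 14  ⇒  r_B = 14 − 7 = 7

rB=7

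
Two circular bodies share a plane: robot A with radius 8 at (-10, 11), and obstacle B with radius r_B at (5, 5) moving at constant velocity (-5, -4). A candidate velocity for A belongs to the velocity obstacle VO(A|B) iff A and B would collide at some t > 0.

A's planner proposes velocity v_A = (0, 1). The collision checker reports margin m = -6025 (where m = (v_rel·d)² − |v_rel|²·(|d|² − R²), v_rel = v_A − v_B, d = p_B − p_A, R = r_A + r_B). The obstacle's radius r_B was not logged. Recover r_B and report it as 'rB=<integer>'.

m = -6025
d = (15, -6);  v_rel = (5, 5),  |v_rel|² = 50
v_rel×d = (5)·(-6) − (5)·(15) = -105
since m = R²·50 − (-105)²:  R² = (11025 + -6025) / 50 = 100
R = √100 = 10  ⇒  r_B = 10 − 8 = 2

rB=2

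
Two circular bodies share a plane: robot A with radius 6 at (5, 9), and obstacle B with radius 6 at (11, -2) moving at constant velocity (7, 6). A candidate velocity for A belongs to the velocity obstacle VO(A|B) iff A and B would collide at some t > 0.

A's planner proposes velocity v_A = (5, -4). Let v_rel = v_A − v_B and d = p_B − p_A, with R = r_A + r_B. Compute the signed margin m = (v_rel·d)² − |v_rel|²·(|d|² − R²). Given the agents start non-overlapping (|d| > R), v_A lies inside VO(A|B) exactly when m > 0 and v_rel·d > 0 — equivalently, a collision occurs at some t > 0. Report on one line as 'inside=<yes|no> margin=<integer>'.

d = (6, -11),  |d|² = 157;  R = 6+6 = 12,  c = 157−12² = 13
v_rel = (-2, -10),  |v_rel|² = 104;  v_rel·d = (-2)·(6) + (-10)·(-11) = 98
104·t² − 196·t + 13 = 0  ⇒  m = 98² − 104·13 = 8252
m = 8252 > 0,  v_rel·d = 98 > 0  ⇒  inside

inside=yes margin=8252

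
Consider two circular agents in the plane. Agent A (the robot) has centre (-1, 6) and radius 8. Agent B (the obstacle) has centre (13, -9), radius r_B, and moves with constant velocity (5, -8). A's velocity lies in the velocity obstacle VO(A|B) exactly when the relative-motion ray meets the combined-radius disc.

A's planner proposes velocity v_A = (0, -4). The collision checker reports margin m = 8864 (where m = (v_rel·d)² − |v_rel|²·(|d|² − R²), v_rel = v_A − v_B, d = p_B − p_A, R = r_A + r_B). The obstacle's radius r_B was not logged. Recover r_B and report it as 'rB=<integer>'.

m = 8864
d = (14, -15);  v_rel = (-5, 4),  |v_rel|² = 41
v_rel×d = (-5)·(-15) − (4)·(14) = 19
since m = R²·41 − 19²:  R² = (361 + 8864) / 41 = 225
R = √225 = 15  ⇒  r_B = 15 − 8 = 7

rB=7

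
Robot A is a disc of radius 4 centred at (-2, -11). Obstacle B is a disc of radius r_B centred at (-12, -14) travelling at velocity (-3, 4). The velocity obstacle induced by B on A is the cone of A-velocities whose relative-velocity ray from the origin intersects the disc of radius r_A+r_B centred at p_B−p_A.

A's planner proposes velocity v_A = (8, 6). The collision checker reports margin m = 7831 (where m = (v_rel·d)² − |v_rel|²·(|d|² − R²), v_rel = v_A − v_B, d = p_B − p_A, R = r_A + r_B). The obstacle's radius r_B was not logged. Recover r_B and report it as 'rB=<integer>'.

m = 7831
d = (-10, -3);  v_rel = (11, 2),  |v_rel|² = 125
v_rel×d = (11)·(-3) − (2)·(-10) = -13
since m = R²·125 − (-13)²:  R² = (169 + 7831) / 125 = 64
R = √64 = 8  ⇒  r_B = 8 − 4 = 4

rB=4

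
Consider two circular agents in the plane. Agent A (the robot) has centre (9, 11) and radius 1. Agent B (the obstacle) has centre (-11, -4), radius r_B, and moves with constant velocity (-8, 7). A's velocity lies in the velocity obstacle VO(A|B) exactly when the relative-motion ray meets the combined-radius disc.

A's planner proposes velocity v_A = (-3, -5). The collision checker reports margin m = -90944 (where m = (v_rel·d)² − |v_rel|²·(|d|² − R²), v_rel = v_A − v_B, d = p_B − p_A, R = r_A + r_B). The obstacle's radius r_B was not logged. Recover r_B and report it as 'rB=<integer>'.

m = -90944
d = (-20, -15);  v_rel = (5, -12),  |v_rel|² = 169
v_rel×d = (5)·(-15) − (-12)·(-20) = -315
since m = R²·169 − (-315)²:  R² = (99225 + -90944) / 169 = 49
R = √49 = 7  ⇒  r_B = 7 − 1 = 6

rB=6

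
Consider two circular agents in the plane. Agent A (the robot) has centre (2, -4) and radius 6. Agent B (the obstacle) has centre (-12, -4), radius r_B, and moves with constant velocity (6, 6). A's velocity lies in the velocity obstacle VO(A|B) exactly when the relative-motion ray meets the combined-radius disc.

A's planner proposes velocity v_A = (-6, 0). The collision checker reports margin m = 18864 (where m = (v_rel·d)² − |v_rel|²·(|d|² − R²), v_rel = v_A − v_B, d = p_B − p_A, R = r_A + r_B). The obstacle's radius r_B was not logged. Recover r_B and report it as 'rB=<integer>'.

m = 18864
d = (-14, 0);  v_rel = (-12, -6),  |v_rel|² = 180
v_rel×d = (-12)·(0) − (-6)·(-14) = -84
since m = R²·180 − (-84)²:  R² = (7056 + 18864) / 180 = 144
R = √144 = 12  ⇒  r_B = 12 − 6 = 6

rB=6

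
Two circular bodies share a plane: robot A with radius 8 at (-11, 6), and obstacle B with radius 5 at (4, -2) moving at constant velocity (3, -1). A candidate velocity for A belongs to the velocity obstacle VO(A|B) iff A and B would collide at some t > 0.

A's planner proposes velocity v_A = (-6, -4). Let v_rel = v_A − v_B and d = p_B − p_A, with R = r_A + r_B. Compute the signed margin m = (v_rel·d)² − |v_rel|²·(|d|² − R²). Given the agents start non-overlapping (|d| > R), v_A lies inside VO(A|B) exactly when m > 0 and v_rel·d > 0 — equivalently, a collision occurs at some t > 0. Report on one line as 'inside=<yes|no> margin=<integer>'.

d = (15, -8),  |d|² = 289;  R = 8+5 = 13,  c = 289−13² = 120
v_rel = (-9, -3),  |v_rel|² = 90;  v_rel·d = (-9)·(15) + (-3)·(-8) = -111
90·t² + 222·t + 120 = 0  ⇒  m = (-111)² − 90·120 = 1521
m = 1521 > 0,  v_rel·d = -111 < 0  ⇒  outside

inside=no margin=1521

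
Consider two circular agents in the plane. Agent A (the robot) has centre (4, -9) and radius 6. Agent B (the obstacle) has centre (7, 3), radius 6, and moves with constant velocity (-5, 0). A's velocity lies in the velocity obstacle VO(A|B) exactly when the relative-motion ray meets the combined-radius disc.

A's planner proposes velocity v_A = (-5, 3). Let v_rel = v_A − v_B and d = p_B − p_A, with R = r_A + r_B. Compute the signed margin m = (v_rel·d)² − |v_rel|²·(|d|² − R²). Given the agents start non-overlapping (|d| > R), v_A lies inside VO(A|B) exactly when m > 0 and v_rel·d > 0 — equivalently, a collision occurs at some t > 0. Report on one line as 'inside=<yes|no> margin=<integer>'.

d = (3, 12),  |d|² = 153;  R = 6+6 = 12,  c = 153−12² = 9
v_rel = (0, 3),  |v_rel|² = 9;  v_rel·d = (0)·(3) + (3)·(12) = 36
9·t² − 72·t + 9 = 0  ⇒  m = 36² − 9·9 = 1215
m = 1215 > 0,  v_rel·d = 36 > 0  ⇒  inside

inside=yes margin=1215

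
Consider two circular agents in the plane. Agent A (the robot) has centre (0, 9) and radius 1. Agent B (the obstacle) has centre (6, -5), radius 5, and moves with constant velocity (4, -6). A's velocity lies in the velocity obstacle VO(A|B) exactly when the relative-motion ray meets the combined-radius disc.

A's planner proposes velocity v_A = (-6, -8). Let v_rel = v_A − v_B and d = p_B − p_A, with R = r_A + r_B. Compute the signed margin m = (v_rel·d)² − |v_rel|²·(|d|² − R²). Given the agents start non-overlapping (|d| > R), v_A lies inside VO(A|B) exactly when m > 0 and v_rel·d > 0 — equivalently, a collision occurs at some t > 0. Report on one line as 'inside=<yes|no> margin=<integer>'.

d = (6, -14),  |d|² = 232;  R = 1+5 = 6,  c = 232−6² = 196
v_rel = (-10, -2),  |v_rel|² = 104;  v_rel·d = (-10)·(6) + (-2)·(-14) = -32
104·t² + 64·t + 196 = 0  ⇒  m = (-32)² − 104·196 = -19360
m = -19360 < 0,  v_rel·d = -32 < 0  ⇒  outside

inside=no margin=-19360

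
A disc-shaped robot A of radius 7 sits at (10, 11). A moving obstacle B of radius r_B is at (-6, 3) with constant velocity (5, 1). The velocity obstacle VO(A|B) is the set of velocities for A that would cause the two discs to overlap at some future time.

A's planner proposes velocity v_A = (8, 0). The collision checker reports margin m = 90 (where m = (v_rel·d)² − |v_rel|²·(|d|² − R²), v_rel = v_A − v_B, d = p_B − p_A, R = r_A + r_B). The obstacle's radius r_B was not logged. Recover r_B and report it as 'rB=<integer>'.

m = 90
d = (-16, -8);  v_rel = (3, -1),  |v_rel|² = 10
v_rel×d = (3)·(-8) − (-1)·(-16) = -40
since m = R²·10 − (-40)²:  R² = (1600 + 90) / 10 = 169
R = √169 = 13  ⇒  r_B = 13 − 7 = 6

rB=6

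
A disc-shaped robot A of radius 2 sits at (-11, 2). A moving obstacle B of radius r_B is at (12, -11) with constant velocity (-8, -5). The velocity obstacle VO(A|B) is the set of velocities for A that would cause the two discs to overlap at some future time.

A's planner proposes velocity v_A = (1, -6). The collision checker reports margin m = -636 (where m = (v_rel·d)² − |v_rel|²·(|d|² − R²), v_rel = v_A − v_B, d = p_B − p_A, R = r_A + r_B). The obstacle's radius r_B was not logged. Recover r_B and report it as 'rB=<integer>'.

m = -636
d = (23, -13);  v_rel = (9, -1),  |v_rel|² = 82
v_rel×d = (9)·(-13) − (-1)·(23) = -94
since m = R²·82 − (-94)²:  R² = (8836 + -636) / 82 = 100
R = √100 = 10  ⇒  r_B = 10 − 2 = 8

rB=8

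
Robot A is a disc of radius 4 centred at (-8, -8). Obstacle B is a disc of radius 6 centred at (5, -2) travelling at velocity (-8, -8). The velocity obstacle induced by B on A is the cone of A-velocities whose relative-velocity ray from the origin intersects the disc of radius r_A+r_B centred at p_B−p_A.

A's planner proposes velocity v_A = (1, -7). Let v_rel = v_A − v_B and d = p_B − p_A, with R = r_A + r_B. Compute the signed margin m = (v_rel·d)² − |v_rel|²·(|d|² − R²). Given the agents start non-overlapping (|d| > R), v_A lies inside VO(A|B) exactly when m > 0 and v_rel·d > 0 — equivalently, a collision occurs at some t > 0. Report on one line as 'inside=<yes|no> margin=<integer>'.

d = (13, 6),  |d|² = 205;  R = 4+6 = 10,  c = 205−10² = 105
v_rel = (9, 1),  |v_rel|² = 82;  v_rel·d = (9)·(13) + (1)·(6) = 123
82·t² − 246·t + 105 = 0  ⇒  m = 123² − 82·105 = 6519
m = 6519 > 0,  v_rel·d = 123 > 0  ⇒  inside

inside=yes margin=6519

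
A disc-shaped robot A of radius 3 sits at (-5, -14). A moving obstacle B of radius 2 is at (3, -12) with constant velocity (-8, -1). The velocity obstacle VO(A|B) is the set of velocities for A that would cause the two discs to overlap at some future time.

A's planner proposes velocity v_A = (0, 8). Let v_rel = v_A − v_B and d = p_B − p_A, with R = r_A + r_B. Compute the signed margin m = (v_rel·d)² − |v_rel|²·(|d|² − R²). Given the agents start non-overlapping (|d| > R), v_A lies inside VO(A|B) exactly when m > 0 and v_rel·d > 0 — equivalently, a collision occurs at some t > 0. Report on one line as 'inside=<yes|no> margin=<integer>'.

d = (8, 2),  |d|² = 68;  R = 3+2 = 5,  c = 68−5² = 43
v_rel = (8, 9),  |v_rel|² = 145;  v_rel·d = (8)·(8) + (9)·(2) = 82
145·t² − 164·t + 43 = 0  ⇒  m = 82² − 145·43 = 489
m = 489 > 0,  v_rel·d = 82 > 0  ⇒  inside

inside=yes margin=489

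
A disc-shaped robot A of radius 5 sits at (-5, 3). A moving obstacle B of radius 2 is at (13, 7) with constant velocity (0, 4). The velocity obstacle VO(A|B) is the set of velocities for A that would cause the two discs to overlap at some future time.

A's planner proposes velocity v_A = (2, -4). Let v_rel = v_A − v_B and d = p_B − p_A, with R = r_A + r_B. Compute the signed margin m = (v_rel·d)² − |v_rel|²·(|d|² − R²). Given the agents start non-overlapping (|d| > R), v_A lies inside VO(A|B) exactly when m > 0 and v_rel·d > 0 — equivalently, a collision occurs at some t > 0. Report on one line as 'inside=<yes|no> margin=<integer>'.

d = (18, 4),  |d|² = 340;  R = 5+2 = 7,  c = 340−7² = 291
v_rel = (2, -8),  |v_rel|² = 68;  v_rel·d = (2)·(18) + (-8)·(4) = 4
68·t² − 8·t + 291 = 0  ⇒  m = 4² − 68·291 = -19772
m = -19772 < 0,  v_rel·d = 4 > 0  ⇒  outside

inside=no margin=-19772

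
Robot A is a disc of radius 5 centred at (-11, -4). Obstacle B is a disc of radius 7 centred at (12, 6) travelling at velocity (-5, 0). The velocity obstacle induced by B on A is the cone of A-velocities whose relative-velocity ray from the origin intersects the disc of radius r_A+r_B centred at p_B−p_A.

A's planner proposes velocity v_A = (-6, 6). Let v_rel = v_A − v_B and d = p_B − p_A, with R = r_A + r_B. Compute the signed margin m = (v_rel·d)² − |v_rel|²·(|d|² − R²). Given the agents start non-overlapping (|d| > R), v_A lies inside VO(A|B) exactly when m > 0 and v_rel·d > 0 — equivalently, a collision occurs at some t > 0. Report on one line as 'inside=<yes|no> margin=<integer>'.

d = (23, 10),  |d|² = 629;  R = 5+7 = 12,  c = 629−12² = 485
v_rel = (-1, 6),  |v_rel|² = 37;  v_rel·d = (-1)·(23) + (6)·(10) = 37
37·t² − 74·t + 485 = 0  ⇒  m = 37² − 37·485 = -16576
m = -16576 < 0,  v_rel·d = 37 > 0  ⇒  outside

inside=no margin=-16576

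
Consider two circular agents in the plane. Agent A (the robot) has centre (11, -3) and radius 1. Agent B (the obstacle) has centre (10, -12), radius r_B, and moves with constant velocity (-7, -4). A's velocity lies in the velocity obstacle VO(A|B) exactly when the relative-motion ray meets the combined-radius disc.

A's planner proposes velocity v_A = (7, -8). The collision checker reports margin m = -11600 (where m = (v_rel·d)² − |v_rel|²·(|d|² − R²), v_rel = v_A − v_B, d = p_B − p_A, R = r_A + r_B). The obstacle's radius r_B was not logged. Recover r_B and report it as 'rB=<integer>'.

m = -11600
d = (-1, -9);  v_rel = (14, -4),  |v_rel|² = 212
v_rel×d = (14)·(-9) − (-4)·(-1) = -130
since m = R²·212 − (-130)²:  R² = (16900 + -11600) / 212 = 25
R = √25 = 5  ⇒  r_B = 5 − 1 = 4

rB=4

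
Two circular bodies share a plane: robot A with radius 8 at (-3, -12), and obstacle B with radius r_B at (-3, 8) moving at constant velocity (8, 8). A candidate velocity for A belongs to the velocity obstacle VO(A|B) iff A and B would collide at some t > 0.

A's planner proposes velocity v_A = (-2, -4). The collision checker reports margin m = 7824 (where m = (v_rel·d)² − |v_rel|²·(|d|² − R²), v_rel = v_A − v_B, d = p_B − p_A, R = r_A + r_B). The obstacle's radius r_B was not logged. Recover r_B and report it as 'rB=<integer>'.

m = 7824
d = (0, 20);  v_rel = (-10, -12),  |v_rel|² = 244
v_rel×d = (-10)·(20) − (-12)·(0) = -200
since m = R²·244 − (-200)²:  R² = (40000 + 7824) / 244 = 196
R = √196 = 14  ⇒  r_B = 14 − 8 = 6

rB=6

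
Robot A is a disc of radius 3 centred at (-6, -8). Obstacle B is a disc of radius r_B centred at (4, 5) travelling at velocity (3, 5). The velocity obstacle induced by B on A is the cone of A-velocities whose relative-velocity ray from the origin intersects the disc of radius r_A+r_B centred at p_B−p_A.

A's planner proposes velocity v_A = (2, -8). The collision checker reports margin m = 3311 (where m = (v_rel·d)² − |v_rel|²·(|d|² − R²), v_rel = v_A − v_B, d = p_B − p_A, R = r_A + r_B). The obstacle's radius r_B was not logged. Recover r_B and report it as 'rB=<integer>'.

m = 3311
d = (10, 13);  v_rel = (-1, -13),  |v_rel|² = 170
v_rel×d = (-1)·(13) − (-13)·(10) = 117
since m = R²·170 − 117²:  R² = (13689 + 3311) / 170 = 100
R = √100 = 10  ⇒  r_B = 10 − 3 = 7

rB=7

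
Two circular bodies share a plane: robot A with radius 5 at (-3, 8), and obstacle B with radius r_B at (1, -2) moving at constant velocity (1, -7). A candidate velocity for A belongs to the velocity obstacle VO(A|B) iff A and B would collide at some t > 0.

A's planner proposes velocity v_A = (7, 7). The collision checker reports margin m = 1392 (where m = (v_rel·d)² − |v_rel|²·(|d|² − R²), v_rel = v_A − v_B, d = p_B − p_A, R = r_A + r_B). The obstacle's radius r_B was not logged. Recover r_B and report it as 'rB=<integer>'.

m = 1392
d = (4, -10);  v_rel = (6, 14),  |v_rel|² = 232
v_rel×d = (6)·(-10) − (14)·(4) = -116
since m = R²·232 − (-116)²:  R² = (13456 + 1392) / 232 = 64
R = √64 = 8  ⇒  r_B = 8 − 5 = 3

rB=3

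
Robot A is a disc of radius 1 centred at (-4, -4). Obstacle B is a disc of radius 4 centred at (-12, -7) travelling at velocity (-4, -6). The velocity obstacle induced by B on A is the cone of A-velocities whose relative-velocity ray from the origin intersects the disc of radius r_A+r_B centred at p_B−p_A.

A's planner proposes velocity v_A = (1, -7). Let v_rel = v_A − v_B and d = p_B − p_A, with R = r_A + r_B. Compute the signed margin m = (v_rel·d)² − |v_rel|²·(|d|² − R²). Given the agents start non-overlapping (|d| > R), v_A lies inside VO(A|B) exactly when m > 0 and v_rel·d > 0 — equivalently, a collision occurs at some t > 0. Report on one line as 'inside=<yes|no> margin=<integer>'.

d = (-8, -3),  |d|² = 73;  R = 1+4 = 5,  c = 73−5² = 48
v_rel = (5, -1),  |v_rel|² = 26;  v_rel·d = (5)·(-8) + (-1)·(-3) = -37
26·t² + 74·t + 48 = 0  ⇒  m = (-37)² − 26·48 = 121
m = 121 > 0,  v_rel·d = -37 < 0  ⇒  outside

inside=no margin=121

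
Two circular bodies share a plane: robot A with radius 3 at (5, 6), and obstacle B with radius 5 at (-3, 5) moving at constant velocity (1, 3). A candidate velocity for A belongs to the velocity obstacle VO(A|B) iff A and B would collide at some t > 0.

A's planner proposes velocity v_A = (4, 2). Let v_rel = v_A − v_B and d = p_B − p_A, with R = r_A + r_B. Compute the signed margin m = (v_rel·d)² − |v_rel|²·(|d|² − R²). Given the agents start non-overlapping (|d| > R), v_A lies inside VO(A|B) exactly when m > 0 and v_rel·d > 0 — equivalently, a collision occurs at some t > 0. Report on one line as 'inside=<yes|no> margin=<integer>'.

d = (-8, -1),  |d|² = 65;  R = 3+5 = 8,  c = 65−8² = 1
v_rel = (3, -1),  |v_rel|² = 10;  v_rel·d = (3)·(-8) + (-1)·(-1) = -23
10·t² + 46·t + 1 = 0  ⇒  m = (-23)² − 10·1 = 519
m = 519 > 0,  v_rel·d = -23 < 0  ⇒  outside

inside=no margin=519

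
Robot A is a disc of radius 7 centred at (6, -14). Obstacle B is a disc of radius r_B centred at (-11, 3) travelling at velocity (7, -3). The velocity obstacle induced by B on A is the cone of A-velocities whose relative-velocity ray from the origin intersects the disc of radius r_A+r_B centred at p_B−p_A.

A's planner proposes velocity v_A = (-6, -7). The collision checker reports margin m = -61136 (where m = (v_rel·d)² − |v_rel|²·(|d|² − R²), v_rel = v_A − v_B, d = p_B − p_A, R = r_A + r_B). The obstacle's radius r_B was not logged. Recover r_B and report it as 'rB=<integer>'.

m = -61136
d = (-17, 17);  v_rel = (-13, -4),  |v_rel|² = 185
v_rel×d = (-13)·(17) − (-4)·(-17) = -289
since m = R²·185 − (-289)²:  R² = (83521 + -61136) / 185 = 121
R = √121 = 11  ⇒  r_B = 11 − 7 = 4

rB=4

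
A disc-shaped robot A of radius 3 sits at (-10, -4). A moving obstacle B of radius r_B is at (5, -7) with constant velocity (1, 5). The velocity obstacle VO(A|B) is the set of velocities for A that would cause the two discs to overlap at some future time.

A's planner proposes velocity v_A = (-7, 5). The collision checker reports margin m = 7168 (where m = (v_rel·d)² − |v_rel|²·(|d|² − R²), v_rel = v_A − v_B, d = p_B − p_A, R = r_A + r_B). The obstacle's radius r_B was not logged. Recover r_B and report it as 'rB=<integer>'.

m = 7168
d = (15, -3);  v_rel = (-8, 0),  |v_rel|² = 64
v_rel×d = (-8)·(-3) − (0)·(15) = 24
since m = R²·64 − 24²:  R² = (576 + 7168) / 64 = 121
R = √121 = 11  ⇒  r_B = 11 − 3 = 8

rB=8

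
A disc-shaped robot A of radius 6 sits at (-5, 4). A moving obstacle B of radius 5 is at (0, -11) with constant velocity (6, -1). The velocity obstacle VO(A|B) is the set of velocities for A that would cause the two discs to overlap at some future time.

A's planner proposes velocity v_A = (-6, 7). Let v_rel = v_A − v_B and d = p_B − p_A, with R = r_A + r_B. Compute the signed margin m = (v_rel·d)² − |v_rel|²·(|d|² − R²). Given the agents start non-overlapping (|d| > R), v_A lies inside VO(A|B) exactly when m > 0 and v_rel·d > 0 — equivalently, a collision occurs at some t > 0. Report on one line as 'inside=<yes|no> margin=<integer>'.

d = (5, -15),  |d|² = 250;  R = 6+5 = 11,  c = 250−11² = 129
v_rel = (-12, 8),  |v_rel|² = 208;  v_rel·d = (-12)·(5) + (8)·(-15) = -180
208·t² + 360·t + 129 = 0  ⇒  m = (-180)² − 208·129 = 5568
m = 5568 > 0,  v_rel·d = -180 < 0  ⇒  outside

inside=no margin=5568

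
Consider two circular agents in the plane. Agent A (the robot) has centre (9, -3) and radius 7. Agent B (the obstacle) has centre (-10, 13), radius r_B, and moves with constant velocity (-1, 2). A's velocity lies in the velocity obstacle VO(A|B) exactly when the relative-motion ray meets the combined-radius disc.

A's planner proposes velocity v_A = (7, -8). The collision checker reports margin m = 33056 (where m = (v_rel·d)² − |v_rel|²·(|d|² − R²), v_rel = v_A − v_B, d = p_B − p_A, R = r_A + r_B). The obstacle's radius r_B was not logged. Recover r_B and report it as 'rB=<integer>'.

m = 33056
d = (-19, 16);  v_rel = (8, -10),  |v_rel|² = 164
v_rel×d = (8)·(16) − (-10)·(-19) = -62
since m = R²·164 − (-62)²:  R² = (3844 + 33056) / 164 = 225
R = √225 = 15  ⇒  r_B = 15 − 7 = 8

rB=8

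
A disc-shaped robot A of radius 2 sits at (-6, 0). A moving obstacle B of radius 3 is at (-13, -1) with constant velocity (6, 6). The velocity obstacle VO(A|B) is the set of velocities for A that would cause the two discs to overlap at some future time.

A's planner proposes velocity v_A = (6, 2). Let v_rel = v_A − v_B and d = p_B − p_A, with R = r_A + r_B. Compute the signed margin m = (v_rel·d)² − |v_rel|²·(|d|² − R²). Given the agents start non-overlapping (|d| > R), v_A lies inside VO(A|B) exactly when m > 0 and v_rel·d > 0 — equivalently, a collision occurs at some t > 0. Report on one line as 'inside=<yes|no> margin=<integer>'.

d = (-7, -1),  |d|² = 50;  R = 2+3 = 5,  c = 50−5² = 25
v_rel = (0, -4),  |v_rel|² = 16;  v_rel·d = (0)·(-7) + (-4)·(-1) = 4
16·t² − 8·t + 25 = 0  ⇒  m = 4² − 16·25 = -384
m = -384 < 0,  v_rel·d = 4 > 0  ⇒  outside

inside=no margin=-384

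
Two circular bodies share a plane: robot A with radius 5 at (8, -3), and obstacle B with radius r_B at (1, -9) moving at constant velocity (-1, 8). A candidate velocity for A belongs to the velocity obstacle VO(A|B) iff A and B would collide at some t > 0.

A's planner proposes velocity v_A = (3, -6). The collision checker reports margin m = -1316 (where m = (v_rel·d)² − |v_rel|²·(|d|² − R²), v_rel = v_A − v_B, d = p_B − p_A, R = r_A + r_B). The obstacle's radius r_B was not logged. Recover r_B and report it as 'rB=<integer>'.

m = -1316
d = (-7, -6);  v_rel = (4, -14),  |v_rel|² = 212
v_rel×d = (4)·(-6) − (-14)·(-7) = -122
since m = R²·212 − (-122)²:  R² = (14884 + -1316) / 212 = 64
R = √64 = 8  ⇒  r_B = 8 − 5 = 3

rB=3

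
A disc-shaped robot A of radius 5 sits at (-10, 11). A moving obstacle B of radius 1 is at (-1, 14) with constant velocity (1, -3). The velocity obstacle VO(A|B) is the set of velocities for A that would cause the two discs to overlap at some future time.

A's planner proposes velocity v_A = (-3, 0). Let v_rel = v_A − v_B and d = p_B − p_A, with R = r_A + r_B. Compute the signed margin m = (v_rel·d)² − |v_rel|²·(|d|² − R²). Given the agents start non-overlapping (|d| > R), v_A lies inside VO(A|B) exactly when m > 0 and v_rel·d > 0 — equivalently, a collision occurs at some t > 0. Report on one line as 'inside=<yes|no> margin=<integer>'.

d = (9, 3),  |d|² = 90;  R = 5+1 = 6,  c = 90−6² = 54
v_rel = (-4, 3),  |v_rel|² = 25;  v_rel·d = (-4)·(9) + (3)·(3) = -27
25·t² + 54·t + 54 = 0  ⇒  m = (-27)² − 25·54 = -621
m = -621 < 0,  v_rel·d = -27 < 0  ⇒  outside

inside=no margin=-621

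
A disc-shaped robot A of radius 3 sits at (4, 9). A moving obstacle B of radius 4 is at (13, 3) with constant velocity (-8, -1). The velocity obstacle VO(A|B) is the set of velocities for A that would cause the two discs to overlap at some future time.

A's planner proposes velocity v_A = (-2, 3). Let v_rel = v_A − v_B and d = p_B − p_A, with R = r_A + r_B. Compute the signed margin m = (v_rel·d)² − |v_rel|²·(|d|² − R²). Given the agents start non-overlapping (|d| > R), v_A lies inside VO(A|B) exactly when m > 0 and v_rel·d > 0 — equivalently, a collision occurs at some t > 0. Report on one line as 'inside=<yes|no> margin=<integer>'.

d = (9, -6),  |d|² = 117;  R = 3+4 = 7,  c = 117−7² = 68
v_rel = (6, 4),  |v_rel|² = 52;  v_rel·d = (6)·(9) + (4)·(-6) = 30
52·t² − 60·t + 68 = 0  ⇒  m = 30² − 52·68 = -2636
m = -2636 < 0,  v_rel·d = 30 > 0  ⇒  outside

inside=no margin=-2636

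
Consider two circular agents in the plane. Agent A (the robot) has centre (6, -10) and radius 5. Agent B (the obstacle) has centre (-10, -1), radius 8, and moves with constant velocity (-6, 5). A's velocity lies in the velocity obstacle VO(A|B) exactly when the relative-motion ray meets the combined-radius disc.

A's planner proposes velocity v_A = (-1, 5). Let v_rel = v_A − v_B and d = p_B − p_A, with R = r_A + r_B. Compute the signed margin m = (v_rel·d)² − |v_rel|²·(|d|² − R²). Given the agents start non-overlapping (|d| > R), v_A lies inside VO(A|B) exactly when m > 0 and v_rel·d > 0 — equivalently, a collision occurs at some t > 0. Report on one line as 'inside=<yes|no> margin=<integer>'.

d = (-16, 9),  |d|² = 337;  R = 5+8 = 13,  c = 337−13² = 168
v_rel = (5, 0),  |v_rel|² = 25;  v_rel·d = (5)·(-16) + (0)·(9) = -80
25·t² + 160·t + 168 = 0  ⇒  m = (-80)² − 25·168 = 2200
m = 2200 > 0,  v_rel·d = -80 < 0  ⇒  outside

inside=no margin=2200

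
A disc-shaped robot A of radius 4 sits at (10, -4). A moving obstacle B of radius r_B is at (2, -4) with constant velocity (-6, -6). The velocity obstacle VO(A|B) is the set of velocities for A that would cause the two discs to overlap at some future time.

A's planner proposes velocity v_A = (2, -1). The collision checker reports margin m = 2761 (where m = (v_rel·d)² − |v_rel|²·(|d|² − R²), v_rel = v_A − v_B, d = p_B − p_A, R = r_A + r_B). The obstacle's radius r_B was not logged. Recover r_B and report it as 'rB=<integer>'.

m = 2761
d = (-8, 0);  v_rel = (8, 5),  |v_rel|² = 89
v_rel×d = (8)·(0) − (5)·(-8) = 40
since m = R²·89 − 40²:  R² = (1600 + 2761) / 89 = 49
R = √49 = 7  ⇒  r_B = 7 − 4 = 3

rB=3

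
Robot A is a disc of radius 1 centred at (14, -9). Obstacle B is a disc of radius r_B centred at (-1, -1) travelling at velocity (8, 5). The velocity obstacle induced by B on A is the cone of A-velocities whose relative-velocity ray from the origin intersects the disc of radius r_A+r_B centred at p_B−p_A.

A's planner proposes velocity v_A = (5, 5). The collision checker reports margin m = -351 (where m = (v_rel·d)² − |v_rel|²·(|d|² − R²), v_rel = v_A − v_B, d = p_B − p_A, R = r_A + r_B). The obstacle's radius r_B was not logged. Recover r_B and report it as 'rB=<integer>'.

m = -351
d = (-15, 8);  v_rel = (-3, 0),  |v_rel|² = 9
v_rel×d = (-3)·(8) − (0)·(-15) = -24
since m = R²·9 − (-24)²:  R² = (576 + -351) / 9 = 25
R = √25 = 5  ⇒  r_B = 5 − 1 = 4

rB=4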